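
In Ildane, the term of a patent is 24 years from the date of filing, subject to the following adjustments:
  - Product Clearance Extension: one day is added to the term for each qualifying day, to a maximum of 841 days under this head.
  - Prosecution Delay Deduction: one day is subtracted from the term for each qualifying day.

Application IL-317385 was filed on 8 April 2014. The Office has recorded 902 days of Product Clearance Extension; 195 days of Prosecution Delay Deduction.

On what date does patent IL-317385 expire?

Base term: filing date + 24 years → 8 April 2038.
Product Clearance Extension: 902 days claimed exceeds the 841-day cap, so +841 days → 27 July 2040.
Prosecution Delay Deduction: −195 days → 14 January 2040.

2040-01-14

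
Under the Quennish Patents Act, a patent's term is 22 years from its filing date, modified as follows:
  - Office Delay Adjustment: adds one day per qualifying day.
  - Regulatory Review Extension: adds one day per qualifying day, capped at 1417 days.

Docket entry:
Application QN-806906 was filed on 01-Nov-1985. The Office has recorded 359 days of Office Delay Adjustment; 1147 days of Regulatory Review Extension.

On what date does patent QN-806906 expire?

Base term: filing date + 22 years → 1 November 2007.
Office Delay Adjustment: +359 days → 25 October 2008.
Regulatory Review Extension: 1147 days (within the 1417-day cap) → +1147 days → 16 December 2011.

2011-12-16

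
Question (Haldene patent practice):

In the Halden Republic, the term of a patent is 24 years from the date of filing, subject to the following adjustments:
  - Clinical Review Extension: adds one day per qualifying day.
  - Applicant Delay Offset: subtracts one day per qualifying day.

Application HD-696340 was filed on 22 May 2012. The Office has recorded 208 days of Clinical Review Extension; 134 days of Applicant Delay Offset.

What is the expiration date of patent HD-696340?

August 4, 2036

Base term: filing date + 24 years → 22 May 2036.
Clinical Review Extension: +208 days → 16 December 2036.
Applicant Delay Offset: −134 days → 4 August 2036.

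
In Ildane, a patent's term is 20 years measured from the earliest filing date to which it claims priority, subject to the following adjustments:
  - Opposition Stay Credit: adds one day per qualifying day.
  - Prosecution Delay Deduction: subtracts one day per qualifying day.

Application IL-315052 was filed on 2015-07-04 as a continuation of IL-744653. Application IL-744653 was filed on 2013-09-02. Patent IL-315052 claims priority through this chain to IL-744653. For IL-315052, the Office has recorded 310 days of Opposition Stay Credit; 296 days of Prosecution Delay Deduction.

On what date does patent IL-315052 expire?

Earliest priority filing: 2 September 2013.
Base term: 2 September 2013 + 20 years → 2 September 2033.
Opposition Stay Credit: +310 days → 9 July 2034.
Prosecution Delay Deduction: −296 days → 16 September 2033.

2033-09-16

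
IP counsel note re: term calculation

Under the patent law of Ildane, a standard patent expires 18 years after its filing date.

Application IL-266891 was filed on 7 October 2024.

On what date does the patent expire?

2042-10-07

Filing date + 18 years → 7 October 2042.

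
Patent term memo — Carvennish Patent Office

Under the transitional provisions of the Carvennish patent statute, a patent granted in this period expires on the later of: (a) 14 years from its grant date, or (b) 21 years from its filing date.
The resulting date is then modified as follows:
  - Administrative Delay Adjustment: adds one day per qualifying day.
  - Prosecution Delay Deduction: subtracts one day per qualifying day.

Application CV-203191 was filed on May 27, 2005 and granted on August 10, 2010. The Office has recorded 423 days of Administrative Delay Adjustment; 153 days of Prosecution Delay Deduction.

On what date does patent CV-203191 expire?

(a) grant + 14 years → 10 August 2024.
(b) filing + 21 years → 27 May 2026.
Later of the two: 27 May 2026.
Administrative Delay Adjustment: +423 days → 24 July 2027.
Prosecution Delay Deduction: −153 days → 21 February 2027.

2027-02-21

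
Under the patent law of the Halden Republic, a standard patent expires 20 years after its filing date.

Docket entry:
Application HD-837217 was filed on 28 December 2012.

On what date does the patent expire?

December 28, 2032

Filing date + 20 years → 28 December 2032.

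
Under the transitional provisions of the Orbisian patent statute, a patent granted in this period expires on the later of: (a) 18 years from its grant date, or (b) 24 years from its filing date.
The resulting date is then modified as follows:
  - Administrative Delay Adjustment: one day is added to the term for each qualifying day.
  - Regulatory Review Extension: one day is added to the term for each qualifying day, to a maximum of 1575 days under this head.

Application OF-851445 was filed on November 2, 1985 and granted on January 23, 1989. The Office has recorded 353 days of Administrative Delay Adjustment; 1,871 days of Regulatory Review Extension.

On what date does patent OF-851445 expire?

(a) grant + 18 years → 23 January 2007.
(b) filing + 24 years → 2 November 2009.
Later of the two: 2 November 2009.
Administrative Delay Adjustment: +353 days → 21 October 2010.
Regulatory Review Extension: 1871 days claimed exceeds the 1575-day cap, so +1575 days → 12 February 2015.

February 12, 2015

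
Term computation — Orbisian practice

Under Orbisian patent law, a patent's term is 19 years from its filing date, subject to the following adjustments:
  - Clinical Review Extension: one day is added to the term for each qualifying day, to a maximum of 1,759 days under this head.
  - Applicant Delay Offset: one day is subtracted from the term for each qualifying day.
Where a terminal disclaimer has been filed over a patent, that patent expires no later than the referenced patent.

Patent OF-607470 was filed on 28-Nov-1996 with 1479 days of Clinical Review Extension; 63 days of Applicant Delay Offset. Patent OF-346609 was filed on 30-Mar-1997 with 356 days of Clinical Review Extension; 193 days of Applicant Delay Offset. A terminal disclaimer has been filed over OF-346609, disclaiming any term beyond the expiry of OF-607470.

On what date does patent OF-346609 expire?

Natural term of OF-346609:
  Base: filing + 19 years → 30 March 2016.
  Clinical Review Extension: 356 days (within the 1759-day cap) → +356 days → 21 March 2017.
  Applicant Delay Offset: −193 days → 9 September 2016.
Expiry of referenced patent OF-607470:
  Base: filing + 19 years → 28 November 2015.
  Clinical Review Extension: 1479 days (within the 1759-day cap) → +1479 days → 16 December 2019.
  Applicant Delay Offset: −63 days → 14 October 2019.
Terminal disclaimer: OF-346609 expires on the earlier of 9 September 2016 and 14 October 2019.

2016-09-09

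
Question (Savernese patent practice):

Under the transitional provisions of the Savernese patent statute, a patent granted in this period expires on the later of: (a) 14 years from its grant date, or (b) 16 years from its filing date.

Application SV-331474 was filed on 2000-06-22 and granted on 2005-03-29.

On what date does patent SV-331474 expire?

March 29, 2019

(a) grant + 14 years → 29 March 2019.
(b) filing + 16 years → 22 June 2016.
Later of the two: 29 March 2019.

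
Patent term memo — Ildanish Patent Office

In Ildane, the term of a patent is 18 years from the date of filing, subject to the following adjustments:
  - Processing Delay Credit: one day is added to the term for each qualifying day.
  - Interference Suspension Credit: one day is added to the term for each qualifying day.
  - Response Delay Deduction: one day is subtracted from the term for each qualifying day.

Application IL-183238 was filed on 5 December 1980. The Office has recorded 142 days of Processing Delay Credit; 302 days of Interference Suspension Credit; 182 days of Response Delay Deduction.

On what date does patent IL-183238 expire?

Base term: filing date + 18 years → 5 December 1998.
Processing Delay Credit: +142 days → 26 April 1999.
Interference Suspension Credit: +302 days → 22 February 2000.
Response Delay Deduction: −182 days → 24 August 1999.

August 24, 1999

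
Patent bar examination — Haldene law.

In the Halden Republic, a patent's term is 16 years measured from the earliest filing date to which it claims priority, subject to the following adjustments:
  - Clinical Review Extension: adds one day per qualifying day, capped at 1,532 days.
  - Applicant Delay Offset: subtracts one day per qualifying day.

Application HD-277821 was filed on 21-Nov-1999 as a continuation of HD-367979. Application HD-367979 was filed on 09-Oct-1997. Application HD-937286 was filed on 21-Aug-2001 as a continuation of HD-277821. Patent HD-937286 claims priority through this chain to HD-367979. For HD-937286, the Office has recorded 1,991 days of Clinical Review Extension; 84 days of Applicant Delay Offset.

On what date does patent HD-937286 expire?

Earliest priority filing: 9 October 1997.
Base term: 9 October 1997 + 16 years → 9 October 2013.
Clinical Review Extension: 1991 days claimed exceeds the 1532-day cap, so +1532 days → 19 December 2017.
Applicant Delay Offset: −84 days → 26 September 2017.

September 26, 2017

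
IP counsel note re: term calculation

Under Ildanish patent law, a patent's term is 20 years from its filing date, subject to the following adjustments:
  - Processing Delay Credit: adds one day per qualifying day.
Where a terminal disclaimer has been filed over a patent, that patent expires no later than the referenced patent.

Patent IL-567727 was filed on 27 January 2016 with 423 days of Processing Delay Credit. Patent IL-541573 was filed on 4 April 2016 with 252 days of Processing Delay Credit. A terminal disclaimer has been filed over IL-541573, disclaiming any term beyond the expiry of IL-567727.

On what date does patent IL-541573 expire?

December 12, 2036

Natural term of IL-541573:
  Base: filing + 20 years → 4 April 2036.
  Processing Delay Credit: +252 days → 12 December 2036.
Expiry of referenced patent IL-567727:
  Base: filing + 20 years → 27 January 2036.
  Processing Delay Credit: +423 days → 25 March 2037.
Terminal disclaimer: IL-541573 expires on the earlier of 12 December 2036 and 25 March 2037.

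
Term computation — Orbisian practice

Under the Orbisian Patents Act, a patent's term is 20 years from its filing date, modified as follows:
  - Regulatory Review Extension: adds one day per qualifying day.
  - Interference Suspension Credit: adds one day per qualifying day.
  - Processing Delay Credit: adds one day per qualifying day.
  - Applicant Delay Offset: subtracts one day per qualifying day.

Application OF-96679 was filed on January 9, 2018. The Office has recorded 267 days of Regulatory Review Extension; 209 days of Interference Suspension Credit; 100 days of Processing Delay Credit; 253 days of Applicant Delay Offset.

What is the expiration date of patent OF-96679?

2038-11-28

Base term: filing date + 20 years → 9 January 2038.
Regulatory Review Extension: +267 days → 3 October 2038.
Interference Suspension Credit: +209 days → 30 April 2039.
Processing Delay Credit: +100 days → 8 August 2039.
Applicant Delay Offset: −253 days → 28 November 2038.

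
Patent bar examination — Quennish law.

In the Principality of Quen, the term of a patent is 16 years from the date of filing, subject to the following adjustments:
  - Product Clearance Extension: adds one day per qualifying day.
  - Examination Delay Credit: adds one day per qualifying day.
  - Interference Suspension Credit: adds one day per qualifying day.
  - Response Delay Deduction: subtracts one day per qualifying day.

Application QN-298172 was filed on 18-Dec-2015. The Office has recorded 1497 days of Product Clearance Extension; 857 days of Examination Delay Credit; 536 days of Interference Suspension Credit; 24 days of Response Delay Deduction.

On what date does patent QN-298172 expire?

2039-10-23

Base term: filing date + 16 years → 18 December 2031.
Product Clearance Extension: +1497 days → 23 January 2036.
Examination Delay Credit: +857 days → 29 May 2038.
Interference Suspension Credit: +536 days → 16 November 2039.
Response Delay Deduction: −24 days → 23 October 2039.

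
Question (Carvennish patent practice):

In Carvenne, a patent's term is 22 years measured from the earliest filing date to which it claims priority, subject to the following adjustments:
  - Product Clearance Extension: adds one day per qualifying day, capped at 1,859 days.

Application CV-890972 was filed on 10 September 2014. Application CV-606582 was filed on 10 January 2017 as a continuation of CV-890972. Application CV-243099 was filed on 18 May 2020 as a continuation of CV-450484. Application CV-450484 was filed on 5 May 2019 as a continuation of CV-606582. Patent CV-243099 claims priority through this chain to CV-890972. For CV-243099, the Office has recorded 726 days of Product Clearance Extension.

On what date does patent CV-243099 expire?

September 6, 2038

Earliest priority filing: 10 September 2014.
Base term: 10 September 2014 + 22 years → 10 September 2036.
Product Clearance Extension: 726 days (within the 1859-day cap) → +726 days → 6 September 2038.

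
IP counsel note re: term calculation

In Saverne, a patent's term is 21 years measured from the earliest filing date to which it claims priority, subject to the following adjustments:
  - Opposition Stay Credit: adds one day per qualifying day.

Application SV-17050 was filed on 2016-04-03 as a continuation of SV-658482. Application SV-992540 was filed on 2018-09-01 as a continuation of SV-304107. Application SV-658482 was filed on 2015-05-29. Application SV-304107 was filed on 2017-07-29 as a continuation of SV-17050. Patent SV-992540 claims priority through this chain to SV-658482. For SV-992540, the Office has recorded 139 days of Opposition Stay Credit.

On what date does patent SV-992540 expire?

October 15, 2036

Earliest priority filing: 29 May 2015.
Base term: 29 May 2015 + 21 years → 29 May 2036.
Opposition Stay Credit: +139 days → 15 October 2036.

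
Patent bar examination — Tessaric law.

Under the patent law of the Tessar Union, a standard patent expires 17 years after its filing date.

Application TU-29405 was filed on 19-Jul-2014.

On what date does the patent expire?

2031-07-19

Filing date + 17 years → 19 July 2031.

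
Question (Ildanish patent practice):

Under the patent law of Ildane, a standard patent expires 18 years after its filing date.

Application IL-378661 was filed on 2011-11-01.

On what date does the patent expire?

November 1, 2029

Filing date + 18 years → 1 November 2029.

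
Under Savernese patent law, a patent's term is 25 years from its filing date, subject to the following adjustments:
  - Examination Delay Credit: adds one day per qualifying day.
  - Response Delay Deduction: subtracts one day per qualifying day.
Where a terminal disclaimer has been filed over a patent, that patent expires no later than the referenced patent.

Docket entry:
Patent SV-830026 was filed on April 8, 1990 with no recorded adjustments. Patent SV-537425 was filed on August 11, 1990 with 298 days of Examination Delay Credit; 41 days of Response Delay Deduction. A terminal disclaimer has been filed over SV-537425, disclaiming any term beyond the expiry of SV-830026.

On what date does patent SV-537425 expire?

Natural term of SV-537425:
  Base: filing + 25 years → 11 August 2015.
  Examination Delay Credit: +298 days → 4 June 2016.
  Response Delay Deduction: −41 days → 24 April 2016.
Expiry of referenced patent SV-830026:
  Base: filing + 25 years → 8 April 2015.
Terminal disclaimer: SV-537425 expires on the earlier of 24 April 2016 and 8 April 2015.

April 8, 2015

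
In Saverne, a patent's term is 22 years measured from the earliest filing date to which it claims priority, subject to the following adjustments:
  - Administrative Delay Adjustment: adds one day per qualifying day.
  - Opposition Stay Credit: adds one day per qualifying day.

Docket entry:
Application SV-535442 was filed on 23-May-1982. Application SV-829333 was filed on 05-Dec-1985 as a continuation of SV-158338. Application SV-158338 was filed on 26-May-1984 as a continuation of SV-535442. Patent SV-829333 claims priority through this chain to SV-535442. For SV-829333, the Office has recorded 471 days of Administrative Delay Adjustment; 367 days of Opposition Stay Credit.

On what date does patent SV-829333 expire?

Earliest priority filing: 23 May 1982.
Base term: 23 May 1982 + 22 years → 23 May 2004.
Administrative Delay Adjustment: +471 days → 6 September 2005.
Opposition Stay Credit: +367 days → 8 September 2006.

September 8, 2006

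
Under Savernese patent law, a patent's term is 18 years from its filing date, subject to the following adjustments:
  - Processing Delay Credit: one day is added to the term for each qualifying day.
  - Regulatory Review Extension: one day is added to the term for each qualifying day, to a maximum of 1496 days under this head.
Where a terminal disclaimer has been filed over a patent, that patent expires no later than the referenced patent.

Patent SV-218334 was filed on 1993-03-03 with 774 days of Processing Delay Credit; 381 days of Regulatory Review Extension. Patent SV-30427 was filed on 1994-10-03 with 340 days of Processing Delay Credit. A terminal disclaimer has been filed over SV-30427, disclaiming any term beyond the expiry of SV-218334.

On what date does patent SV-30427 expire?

Natural term of SV-30427:
  Base: filing + 18 years → 3 October 2012.
  Processing Delay Credit: +340 days → 8 September 2013.
Expiry of referenced patent SV-218334:
  Base: filing + 18 years → 3 March 2011.
  Processing Delay Credit: +774 days → 15 April 2013.
  Regulatory Review Extension: 381 days (within the 1496-day cap) → +381 days → 1 May 2014.
Terminal disclaimer: SV-30427 expires on the earlier of 8 September 2013 and 1 May 2014.

September 8, 2013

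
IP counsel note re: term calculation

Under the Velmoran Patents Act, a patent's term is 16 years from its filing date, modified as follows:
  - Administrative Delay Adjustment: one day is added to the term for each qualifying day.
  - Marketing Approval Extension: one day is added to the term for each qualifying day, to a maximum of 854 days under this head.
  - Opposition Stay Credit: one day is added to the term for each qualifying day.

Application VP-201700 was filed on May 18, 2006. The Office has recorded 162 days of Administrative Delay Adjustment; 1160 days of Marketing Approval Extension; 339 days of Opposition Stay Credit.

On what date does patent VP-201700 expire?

Base term: filing date + 16 years → 18 May 2022.
Administrative Delay Adjustment: +162 days → 27 October 2022.
Marketing Approval Extension: 1160 days claimed exceeds the 854-day cap, so +854 days → 27 February 2025.
Opposition Stay Credit: +339 days → 1 February 2026.

February 1, 2026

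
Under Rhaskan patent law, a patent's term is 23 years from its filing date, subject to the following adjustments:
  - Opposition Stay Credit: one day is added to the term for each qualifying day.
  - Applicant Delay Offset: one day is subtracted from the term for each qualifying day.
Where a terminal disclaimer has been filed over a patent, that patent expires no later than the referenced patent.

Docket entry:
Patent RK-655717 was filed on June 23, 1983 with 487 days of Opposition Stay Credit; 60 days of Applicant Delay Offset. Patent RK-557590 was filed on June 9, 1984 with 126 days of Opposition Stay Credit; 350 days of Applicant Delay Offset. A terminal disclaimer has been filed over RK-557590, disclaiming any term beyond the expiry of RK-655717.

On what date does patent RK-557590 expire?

2006-10-28

Natural term of RK-557590:
  Base: filing + 23 years → 9 June 2007.
  Opposition Stay Credit: +126 days → 13 October 2007.
  Applicant Delay Offset: −350 days → 28 October 2006.
Expiry of referenced patent RK-655717:
  Base: filing + 23 years → 23 June 2006.
  Opposition Stay Credit: +487 days → 23 October 2007.
  Applicant Delay Offset: −60 days → 24 August 2007.
Terminal disclaimer: RK-557590 expires on the earlier of 28 October 2006 and 24 August 2007.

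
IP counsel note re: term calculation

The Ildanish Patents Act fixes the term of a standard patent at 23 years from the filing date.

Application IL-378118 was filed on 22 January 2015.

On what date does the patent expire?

Filing date + 23 years → 22 January 2038.

January 22, 2038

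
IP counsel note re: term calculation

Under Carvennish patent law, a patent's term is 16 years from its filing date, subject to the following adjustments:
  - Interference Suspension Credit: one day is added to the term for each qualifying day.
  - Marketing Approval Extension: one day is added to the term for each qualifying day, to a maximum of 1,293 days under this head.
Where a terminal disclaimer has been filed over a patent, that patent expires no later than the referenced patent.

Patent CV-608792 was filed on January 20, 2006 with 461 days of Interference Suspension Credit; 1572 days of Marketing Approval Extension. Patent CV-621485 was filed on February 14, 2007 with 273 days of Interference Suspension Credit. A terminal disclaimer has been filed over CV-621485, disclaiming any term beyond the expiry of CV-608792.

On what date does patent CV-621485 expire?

November 14, 2023

Natural term of CV-621485:
  Base: filing + 16 years → 14 February 2023.
  Interference Suspension Credit: +273 days → 14 November 2023.
Expiry of referenced patent CV-608792:
  Base: filing + 16 years → 20 January 2022.
  Interference Suspension Credit: +461 days → 26 April 2023.
  Marketing Approval Extension: 1572 days claimed exceeds the 1293-day cap, so +1293 days → 9 November 2026.
Terminal disclaimer: CV-621485 expires on the earlier of 14 November 2023 and 9 November 2026.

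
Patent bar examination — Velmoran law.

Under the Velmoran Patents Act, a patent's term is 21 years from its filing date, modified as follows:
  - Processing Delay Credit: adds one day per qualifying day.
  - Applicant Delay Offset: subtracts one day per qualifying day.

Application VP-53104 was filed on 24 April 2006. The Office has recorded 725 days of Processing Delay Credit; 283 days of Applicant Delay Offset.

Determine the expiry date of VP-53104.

Base term: filing date + 21 years → 24 April 2027.
Processing Delay Credit: +725 days → 18 April 2029.
Applicant Delay Offset: −283 days → 9 July 2028.

July 9, 2028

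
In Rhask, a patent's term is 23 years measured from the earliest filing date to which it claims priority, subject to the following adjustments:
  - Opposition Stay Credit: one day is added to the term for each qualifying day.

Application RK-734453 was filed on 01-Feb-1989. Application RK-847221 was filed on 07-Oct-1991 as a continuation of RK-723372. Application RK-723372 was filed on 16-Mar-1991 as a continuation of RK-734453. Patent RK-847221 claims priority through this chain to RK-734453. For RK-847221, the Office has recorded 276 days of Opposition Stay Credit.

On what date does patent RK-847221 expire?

November 3, 2012

Earliest priority filing: 1 February 1989.
Base term: 1 February 1989 + 23 years → 1 February 2012.
Opposition Stay Credit: +276 days → 3 November 2012.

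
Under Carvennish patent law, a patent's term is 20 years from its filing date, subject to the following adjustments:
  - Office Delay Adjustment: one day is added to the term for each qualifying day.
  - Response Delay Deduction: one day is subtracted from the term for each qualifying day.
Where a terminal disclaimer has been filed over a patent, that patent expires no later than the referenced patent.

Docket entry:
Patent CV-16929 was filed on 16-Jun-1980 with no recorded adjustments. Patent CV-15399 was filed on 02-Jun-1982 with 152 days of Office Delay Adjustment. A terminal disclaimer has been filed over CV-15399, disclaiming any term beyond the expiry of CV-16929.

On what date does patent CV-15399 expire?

Natural term of CV-15399:
  Base: filing + 20 years → 2 June 2002.
  Office Delay Adjustment: +152 days → 1 November 2002.
Expiry of referenced patent CV-16929:
  Base: filing + 20 years → 16 June 2000.
Terminal disclaimer: CV-15399 expires on the earlier of 1 November 2002 and 16 June 2000.

June 16, 2000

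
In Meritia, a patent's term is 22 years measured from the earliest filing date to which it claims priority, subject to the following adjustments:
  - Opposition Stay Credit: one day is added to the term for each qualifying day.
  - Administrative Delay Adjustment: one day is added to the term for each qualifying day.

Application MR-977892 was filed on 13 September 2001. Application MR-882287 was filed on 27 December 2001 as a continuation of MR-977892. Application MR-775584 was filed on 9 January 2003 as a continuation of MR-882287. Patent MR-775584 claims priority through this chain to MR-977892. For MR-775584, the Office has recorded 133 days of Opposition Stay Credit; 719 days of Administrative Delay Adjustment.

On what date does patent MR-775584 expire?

January 12, 2026

Earliest priority filing: 13 September 2001.
Base term: 13 September 2001 + 22 years → 13 September 2023.
Opposition Stay Credit: +133 days → 24 January 2024.
Administrative Delay Adjustment: +719 days → 12 January 2026.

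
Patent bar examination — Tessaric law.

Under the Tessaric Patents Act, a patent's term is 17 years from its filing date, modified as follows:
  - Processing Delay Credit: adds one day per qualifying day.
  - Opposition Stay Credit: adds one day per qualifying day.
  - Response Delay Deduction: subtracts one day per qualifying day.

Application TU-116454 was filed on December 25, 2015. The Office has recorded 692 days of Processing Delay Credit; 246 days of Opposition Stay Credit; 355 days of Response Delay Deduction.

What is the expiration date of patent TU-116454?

2034-07-31

Base term: filing date + 17 years → 25 December 2032.
Processing Delay Credit: +692 days → 17 November 2034.
Opposition Stay Credit: +246 days → 21 July 2035.
Response Delay Deduction: −355 days → 31 July 2034.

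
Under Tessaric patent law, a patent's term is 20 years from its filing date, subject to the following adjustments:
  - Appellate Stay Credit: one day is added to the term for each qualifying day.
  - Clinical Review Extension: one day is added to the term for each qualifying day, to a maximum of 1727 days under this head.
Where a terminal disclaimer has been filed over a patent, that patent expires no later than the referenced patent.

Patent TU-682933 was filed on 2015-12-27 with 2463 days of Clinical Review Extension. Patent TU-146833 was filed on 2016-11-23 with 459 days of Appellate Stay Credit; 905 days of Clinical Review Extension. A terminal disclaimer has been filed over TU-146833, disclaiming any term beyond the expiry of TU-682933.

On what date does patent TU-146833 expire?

Natural term of TU-146833:
  Base: filing + 20 years → 23 November 2036.
  Appellate Stay Credit: +459 days → 25 February 2038.
  Clinical Review Extension: 905 days (within the 1727-day cap) → +905 days → 18 August 2040.
Expiry of referenced patent TU-682933:
  Base: filing + 20 years → 27 December 2035.
  Clinical Review Extension: 2463 days claimed exceeds the 1727-day cap, so +1727 days → 18 September 2040.
Terminal disclaimer: TU-146833 expires on the earlier of 18 August 2040 and 18 September 2040.

August 18, 2040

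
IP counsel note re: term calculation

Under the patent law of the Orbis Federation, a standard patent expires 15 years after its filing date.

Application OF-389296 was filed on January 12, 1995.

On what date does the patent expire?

2010-01-12

Filing date + 15 years → 12 January 2010.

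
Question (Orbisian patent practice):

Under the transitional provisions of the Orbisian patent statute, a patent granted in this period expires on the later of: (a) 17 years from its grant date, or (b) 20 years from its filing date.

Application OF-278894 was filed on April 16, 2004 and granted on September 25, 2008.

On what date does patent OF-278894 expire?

(a) grant + 17 years → 25 September 2025.
(b) filing + 20 years → 16 April 2024.
Later of the two: 25 September 2025.

2025-09-25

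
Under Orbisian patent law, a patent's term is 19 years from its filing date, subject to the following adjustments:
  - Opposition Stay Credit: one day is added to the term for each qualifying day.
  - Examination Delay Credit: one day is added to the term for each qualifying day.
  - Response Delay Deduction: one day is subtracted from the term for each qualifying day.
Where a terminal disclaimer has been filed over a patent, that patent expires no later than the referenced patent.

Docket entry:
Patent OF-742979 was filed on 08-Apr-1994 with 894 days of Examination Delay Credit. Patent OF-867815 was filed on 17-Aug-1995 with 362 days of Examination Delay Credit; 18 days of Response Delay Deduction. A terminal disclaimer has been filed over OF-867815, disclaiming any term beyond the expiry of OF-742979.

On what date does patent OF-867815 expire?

2015-07-27

Natural term of OF-867815:
  Base: filing + 19 years → 17 August 2014.
  Examination Delay Credit: +362 days → 14 August 2015.
  Response Delay Deduction: −18 days → 27 July 2015.
Expiry of referenced patent OF-742979:
  Base: filing + 19 years → 8 April 2013.
  Examination Delay Credit: +894 days → 19 September 2015.
Terminal disclaimer: OF-867815 expires on the earlier of 27 July 2015 and 19 September 2015.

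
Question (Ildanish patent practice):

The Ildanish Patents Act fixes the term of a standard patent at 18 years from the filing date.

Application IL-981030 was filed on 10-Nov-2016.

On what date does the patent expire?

November 10, 2034

Filing date + 18 years → 10 November 2034.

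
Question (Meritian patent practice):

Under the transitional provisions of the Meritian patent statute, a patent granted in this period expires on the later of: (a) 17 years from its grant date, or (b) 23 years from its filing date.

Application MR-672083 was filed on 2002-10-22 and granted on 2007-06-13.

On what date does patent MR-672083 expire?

(a) grant + 17 years → 13 June 2024.
(b) filing + 23 years → 22 October 2025.
Later of the two: 22 October 2025.

2025-10-22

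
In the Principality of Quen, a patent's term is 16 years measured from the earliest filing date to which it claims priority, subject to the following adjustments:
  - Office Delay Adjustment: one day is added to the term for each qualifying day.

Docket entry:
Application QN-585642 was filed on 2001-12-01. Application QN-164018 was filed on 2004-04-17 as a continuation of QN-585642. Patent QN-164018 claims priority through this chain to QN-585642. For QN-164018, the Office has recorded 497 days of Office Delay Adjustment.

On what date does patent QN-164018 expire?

Earliest priority filing: 1 December 2001.
Base term: 1 December 2001 + 16 years → 1 December 2017.
Office Delay Adjustment: +497 days → 12 April 2019.

2019-04-12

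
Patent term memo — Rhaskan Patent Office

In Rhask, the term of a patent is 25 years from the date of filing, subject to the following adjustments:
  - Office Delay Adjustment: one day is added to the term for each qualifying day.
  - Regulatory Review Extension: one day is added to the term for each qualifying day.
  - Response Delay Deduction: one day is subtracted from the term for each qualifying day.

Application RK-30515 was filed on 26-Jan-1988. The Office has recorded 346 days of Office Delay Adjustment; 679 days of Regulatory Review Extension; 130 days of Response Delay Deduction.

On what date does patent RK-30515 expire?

Base term: filing date + 25 years → 26 January 2013.
Office Delay Adjustment: +346 days → 7 January 2014.
Regulatory Review Extension: +679 days → 17 November 2015.
Response Delay Deduction: −130 days → 10 July 2015.

2015-07-10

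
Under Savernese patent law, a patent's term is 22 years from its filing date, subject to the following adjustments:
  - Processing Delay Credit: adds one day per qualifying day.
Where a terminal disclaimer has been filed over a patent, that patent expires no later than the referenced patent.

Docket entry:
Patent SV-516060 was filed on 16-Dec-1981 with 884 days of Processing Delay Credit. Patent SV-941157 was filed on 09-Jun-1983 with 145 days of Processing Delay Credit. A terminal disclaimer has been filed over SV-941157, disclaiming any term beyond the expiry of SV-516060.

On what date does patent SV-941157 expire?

Natural term of SV-941157:
  Base: filing + 22 years → 9 June 2005.
  Processing Delay Credit: +145 days → 1 November 2005.
Expiry of referenced patent SV-516060:
  Base: filing + 22 years → 16 December 2003.
  Processing Delay Credit: +884 days → 18 May 2006.
Terminal disclaimer: SV-941157 expires on the earlier of 1 November 2005 and 18 May 2006.

November 1, 2005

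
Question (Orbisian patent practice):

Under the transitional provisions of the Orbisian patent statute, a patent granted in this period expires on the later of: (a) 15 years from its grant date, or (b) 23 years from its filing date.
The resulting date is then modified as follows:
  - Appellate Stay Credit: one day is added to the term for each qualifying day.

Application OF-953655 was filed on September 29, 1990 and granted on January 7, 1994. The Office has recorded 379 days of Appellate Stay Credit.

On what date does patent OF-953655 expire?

October 13, 2014

(a) grant + 15 years → 7 January 2009.
(b) filing + 23 years → 29 September 2013.
Later of the two: 29 September 2013.
Appellate Stay Credit: +379 days → 13 October 2014.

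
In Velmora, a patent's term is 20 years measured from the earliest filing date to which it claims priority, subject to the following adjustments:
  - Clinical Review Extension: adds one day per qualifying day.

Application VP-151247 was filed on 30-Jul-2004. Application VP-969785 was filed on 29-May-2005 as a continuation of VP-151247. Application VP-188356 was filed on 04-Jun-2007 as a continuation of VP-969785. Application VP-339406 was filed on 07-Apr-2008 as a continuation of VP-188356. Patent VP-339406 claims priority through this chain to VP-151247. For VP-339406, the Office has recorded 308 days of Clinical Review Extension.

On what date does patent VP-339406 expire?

June 3, 2025

Earliest priority filing: 30 July 2004.
Base term: 30 July 2004 + 20 years → 30 July 2024.
Clinical Review Extension: +308 days → 3 June 2025.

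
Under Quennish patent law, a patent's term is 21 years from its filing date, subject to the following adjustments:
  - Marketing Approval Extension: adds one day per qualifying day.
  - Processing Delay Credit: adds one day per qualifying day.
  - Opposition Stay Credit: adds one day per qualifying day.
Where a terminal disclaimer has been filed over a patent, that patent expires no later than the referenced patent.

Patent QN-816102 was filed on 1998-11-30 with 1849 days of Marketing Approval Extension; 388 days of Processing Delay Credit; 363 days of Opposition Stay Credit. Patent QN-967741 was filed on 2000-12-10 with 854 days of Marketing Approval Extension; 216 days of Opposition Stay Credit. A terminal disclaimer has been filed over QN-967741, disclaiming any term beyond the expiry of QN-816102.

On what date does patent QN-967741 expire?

Natural term of QN-967741:
  Base: filing + 21 years → 10 December 2021.
  Marketing Approval Extension: +854 days → 12 April 2024.
  Opposition Stay Credit: +216 days → 14 November 2024.
Expiry of referenced patent QN-816102:
  Base: filing + 21 years → 30 November 2019.
  Marketing Approval Extension: +1849 days → 22 December 2024.
  Processing Delay Credit: +388 days → 14 January 2026.
  Opposition Stay Credit: +363 days → 12 January 2027.
Terminal disclaimer: QN-967741 expires on the earlier of 14 November 2024 and 12 January 2027.

2024-11-14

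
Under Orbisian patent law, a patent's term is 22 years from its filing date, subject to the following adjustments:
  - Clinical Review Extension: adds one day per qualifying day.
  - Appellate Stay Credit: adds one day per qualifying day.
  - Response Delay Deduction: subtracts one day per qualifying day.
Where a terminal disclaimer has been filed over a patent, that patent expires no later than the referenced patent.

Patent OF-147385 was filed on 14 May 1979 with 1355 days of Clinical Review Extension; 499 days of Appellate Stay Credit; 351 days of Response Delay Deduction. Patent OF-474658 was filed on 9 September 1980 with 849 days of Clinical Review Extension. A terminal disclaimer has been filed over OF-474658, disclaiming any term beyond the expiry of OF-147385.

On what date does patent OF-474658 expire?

January 5, 2005

Natural term of OF-474658:
  Base: filing + 22 years → 9 September 2002.
  Clinical Review Extension: +849 days → 5 January 2005.
Expiry of referenced patent OF-147385:
  Base: filing + 22 years → 14 May 2001.
  Clinical Review Extension: +1355 days → 28 January 2005.
  Appellate Stay Credit: +499 days → 11 June 2006.
  Response Delay Deduction: −351 days → 25 June 2005.
Terminal disclaimer: OF-474658 expires on the earlier of 5 January 2005 and 25 June 2005.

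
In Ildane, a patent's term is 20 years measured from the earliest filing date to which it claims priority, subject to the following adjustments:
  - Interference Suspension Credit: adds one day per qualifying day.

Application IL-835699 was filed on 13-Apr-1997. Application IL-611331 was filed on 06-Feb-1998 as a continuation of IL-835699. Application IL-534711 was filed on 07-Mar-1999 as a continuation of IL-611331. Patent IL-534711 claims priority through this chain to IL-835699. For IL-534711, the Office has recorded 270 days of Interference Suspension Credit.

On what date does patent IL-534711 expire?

2018-01-08

Earliest priority filing: 13 April 1997.
Base term: 13 April 1997 + 20 years → 13 April 2017.
Interference Suspension Credit: +270 days → 8 January 2018.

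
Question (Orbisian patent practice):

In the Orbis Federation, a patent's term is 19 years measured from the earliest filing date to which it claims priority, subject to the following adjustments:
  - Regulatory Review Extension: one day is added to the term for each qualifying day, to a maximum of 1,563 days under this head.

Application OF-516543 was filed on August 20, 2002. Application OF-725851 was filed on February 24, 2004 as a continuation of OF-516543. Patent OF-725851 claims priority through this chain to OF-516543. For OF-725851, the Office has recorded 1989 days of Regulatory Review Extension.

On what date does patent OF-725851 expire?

November 30, 2025

Earliest priority filing: 20 August 2002.
Base term: 20 August 2002 + 19 years → 20 August 2021.
Regulatory Review Extension: 1989 days claimed exceeds the 1563-day cap, so +1563 days → 30 November 2025.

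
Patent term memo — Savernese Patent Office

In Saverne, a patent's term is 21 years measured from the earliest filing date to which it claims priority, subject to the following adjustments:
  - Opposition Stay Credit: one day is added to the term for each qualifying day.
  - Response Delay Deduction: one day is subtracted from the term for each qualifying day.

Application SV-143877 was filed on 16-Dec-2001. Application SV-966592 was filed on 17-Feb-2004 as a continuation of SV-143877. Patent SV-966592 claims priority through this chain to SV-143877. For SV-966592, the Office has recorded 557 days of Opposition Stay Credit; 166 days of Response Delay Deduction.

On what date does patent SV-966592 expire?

Earliest priority filing: 16 December 2001.
Base term: 16 December 2001 + 21 years → 16 December 2022.
Opposition Stay Credit: +557 days → 25 June 2024.
Response Delay Deduction: −166 days → 11 January 2024.

2024-01-11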